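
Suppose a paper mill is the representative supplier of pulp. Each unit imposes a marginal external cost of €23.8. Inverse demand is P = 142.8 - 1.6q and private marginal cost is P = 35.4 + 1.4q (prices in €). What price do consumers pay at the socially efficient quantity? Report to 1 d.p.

Social marginal cost = private MC + MEC = 59.2 + 1.4q.
Set SMC = demand: 59.2 + 1.4q = 142.8 - 1.6q → q* = 27.8667.
Consumer price on the demand curve at q*: 142.8 − 1.6×27.8667 = 98.2133.

P = €98.2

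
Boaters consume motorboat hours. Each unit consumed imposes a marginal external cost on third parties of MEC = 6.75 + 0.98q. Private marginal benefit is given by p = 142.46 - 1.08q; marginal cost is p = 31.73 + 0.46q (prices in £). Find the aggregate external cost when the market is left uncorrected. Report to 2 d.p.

Market equilibrium (private): 31.73 + 0.46q = 142.46 - 1.08q → q_m = 71.9026.
Total external cost = ∫₀^{q_m} (6.75 + 0.98q) dq = 6.75×71.9026 + ½×0.98×71.9026² = 3018.6347.

£3018.63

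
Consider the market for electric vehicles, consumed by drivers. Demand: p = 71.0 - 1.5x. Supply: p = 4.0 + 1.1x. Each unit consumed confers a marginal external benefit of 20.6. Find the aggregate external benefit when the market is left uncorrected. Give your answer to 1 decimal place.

Market equilibrium (private): 4.0 + 1.1x = 71.0 - 1.5x → x_m = 25.7692.
Total external benefit = MEB × x_m = 20.6 × 25.7692 = 530.8455.

530.8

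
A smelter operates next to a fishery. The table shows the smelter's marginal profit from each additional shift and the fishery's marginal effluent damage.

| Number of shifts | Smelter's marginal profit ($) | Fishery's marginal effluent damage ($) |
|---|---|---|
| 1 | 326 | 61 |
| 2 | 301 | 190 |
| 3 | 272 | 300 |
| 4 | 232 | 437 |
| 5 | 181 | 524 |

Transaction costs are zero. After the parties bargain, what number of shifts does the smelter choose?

2

Bargaining reaches the level where marginal profit last exceeds marginal effluent damage.
That holds through level 2 (301 ≥ 190) but not at 3 (272 < 300).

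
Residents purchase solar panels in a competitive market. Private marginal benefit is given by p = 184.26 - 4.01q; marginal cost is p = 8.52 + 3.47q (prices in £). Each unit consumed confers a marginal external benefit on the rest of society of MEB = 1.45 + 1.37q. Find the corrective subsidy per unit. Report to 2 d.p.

Social marginal benefit = demand + MEB = 185.71 - 2.64q.
Set SMB = MC: 185.71 - 2.64q = 8.52 + 3.47q → q* = 29.0000.
The Pigouvian subsidy equals MEB at q*: 1.45 + 1.37×29.0000 = 41.1800.

subsidy = £41.18 per unit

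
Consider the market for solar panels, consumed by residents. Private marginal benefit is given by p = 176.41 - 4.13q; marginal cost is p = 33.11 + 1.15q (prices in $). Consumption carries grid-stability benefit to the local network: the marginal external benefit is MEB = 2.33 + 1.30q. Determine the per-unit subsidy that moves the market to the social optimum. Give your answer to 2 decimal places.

Social marginal benefit = demand + MEB = 178.74 - 2.83q.
Set SMB = MC: 178.74 - 2.83q = 33.11 + 1.15q → q* = 36.5905.
The Pigouvian subsidy equals MEB at q*: 2.33 + 1.30×36.5905 = 49.8977.

subsidy = $49.90 per unit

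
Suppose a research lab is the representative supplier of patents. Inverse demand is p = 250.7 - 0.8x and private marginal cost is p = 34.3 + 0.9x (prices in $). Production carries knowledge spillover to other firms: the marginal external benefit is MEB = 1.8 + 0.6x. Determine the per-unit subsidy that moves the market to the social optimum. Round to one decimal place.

subsidy = $120.8 per unit

Social marginal cost = private MC − MEB = 32.5 + 0.3x.
Set SMC = demand: 32.5 + 0.3x = 250.7 - 0.8x → x* = 198.3636.
The Pigouvian subsidy equals MEB at x*: 1.8 + 0.6×198.3636 = 120.8182.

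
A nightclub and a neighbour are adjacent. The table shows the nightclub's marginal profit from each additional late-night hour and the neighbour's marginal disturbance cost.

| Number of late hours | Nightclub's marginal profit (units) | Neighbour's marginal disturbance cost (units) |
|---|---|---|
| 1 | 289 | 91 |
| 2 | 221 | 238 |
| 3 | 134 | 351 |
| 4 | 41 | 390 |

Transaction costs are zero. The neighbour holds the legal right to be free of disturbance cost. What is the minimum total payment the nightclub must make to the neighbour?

91

Efficient level: marginal profit ≥ marginal disturbance cost through level 1, so k* = 1.
With the neighbour holding the right, the nightclub must at least compensate total damage at k*: 91 = 91.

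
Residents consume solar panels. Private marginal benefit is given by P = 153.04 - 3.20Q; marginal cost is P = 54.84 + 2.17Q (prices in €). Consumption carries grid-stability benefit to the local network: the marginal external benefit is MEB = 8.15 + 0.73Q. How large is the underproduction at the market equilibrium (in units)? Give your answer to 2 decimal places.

Market equilibrium (private): 54.84 + 2.17Q = 153.04 - 3.20Q → Q_m = 18.2868.
Social marginal benefit = demand + MEB = 161.19 - 2.47Q.
Set SMB = MC: 161.19 - 2.47Q = 54.84 + 2.17Q → Q* = 22.9203.
Gap = |18.2868 − 22.9203| = 4.6335.

4.63 units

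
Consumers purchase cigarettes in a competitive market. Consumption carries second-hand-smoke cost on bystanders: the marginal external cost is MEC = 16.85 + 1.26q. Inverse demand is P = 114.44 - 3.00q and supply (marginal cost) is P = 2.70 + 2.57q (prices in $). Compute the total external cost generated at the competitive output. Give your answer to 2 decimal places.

$591.57

Market equilibrium (private): 2.70 + 2.57q = 114.44 - 3.00q → q_m = 20.0610.
Total external cost = ∫₀^{q_m} (16.85 + 1.26q) dq = 16.85×20.0610 + ½×1.26×20.0610² = 591.5674.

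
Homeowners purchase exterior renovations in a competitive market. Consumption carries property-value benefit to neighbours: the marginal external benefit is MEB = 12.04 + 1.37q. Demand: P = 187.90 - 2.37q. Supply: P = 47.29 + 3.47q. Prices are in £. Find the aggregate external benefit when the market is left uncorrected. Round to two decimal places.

£686.99

Market equilibrium (private): 47.29 + 3.47q = 187.90 - 2.37q → q_m = 24.0771.
Total external benefit = ∫₀^{q_m} (12.04 + 1.37q) dq = 12.04×24.0771 + ½×1.37×24.0771² = 686.9874.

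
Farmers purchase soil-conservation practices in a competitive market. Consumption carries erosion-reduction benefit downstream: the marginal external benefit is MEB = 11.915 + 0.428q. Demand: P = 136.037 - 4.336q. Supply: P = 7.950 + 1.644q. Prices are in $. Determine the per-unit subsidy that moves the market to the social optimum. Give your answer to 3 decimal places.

subsidy = $22.708 per unit

Social marginal benefit = demand + MEB = 147.952 - 3.908q.
Set SMB = MC: 147.952 - 3.908q = 7.950 + 1.644q → q* = 25.2165.
The Pigouvian subsidy equals MEB at q*: 11.915 + 0.428×25.2165 = 22.7077.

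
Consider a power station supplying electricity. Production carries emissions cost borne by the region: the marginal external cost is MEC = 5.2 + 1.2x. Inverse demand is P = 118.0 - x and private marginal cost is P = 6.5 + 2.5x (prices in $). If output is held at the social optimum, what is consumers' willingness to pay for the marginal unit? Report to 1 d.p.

P = $95.4

Social marginal cost = private MC + MEC = 11.7 + 3.7x.
Set SMC = demand: 11.7 + 3.7x = 118.0 - x → x* = 22.6170.
Consumer price on the demand curve at x*: 118.0 − 1.0×22.6170 = 95.3830.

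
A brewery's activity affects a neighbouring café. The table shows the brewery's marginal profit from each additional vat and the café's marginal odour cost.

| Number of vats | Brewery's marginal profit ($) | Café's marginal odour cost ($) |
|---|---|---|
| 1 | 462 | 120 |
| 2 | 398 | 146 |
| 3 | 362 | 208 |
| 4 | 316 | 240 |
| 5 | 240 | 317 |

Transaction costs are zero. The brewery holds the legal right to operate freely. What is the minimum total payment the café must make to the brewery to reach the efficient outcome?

$240

Left alone the brewery would choose level 5 (marginal profit stays positive).
Efficient level: k* = 4 (marginal profit ≥ marginal odour cost through 4).
The café must at least cover the brewery's forgone profit from cutting 5→4: 240 = 240.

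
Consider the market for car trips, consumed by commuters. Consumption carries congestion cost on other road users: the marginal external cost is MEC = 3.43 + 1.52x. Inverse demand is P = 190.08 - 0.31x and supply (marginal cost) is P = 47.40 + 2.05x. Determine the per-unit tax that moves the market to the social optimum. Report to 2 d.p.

Social marginal benefit = demand − MEC = 186.65 - 1.83x.
Set SMB = MC: 186.65 - 1.83x = 47.40 + 2.05x → x* = 35.8892.
The Pigouvian tax equals MEC at x*: 3.43 + 1.52×35.8892 = 57.9816.

tax = 57.98 per unit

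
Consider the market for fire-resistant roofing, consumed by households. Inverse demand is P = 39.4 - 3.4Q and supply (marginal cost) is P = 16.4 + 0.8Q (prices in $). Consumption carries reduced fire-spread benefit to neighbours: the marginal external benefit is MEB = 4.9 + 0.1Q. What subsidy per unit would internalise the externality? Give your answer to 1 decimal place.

Social marginal benefit = demand + MEB = 44.3 - 3.3Q.
Set SMB = MC: 44.3 - 3.3Q = 16.4 + 0.8Q → Q* = 6.8049.
The Pigouvian subsidy equals MEB at Q*: 4.9 + 0.1×6.8049 = 5.5805.

subsidy = $5.6 per unit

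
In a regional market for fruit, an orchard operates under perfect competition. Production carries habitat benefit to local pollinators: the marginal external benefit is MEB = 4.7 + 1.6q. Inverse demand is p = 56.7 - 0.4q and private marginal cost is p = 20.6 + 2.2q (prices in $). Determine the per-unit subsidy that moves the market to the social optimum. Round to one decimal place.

Social marginal cost = private MC − MEB = 15.9 + 0.6q.
Set SMC = demand: 15.9 + 0.6q = 56.7 - 0.4q → q* = 40.8000.
The Pigouvian subsidy equals MEB at q*: 4.7 + 1.6×40.8000 = 69.9800.

subsidy = $70.0 per unit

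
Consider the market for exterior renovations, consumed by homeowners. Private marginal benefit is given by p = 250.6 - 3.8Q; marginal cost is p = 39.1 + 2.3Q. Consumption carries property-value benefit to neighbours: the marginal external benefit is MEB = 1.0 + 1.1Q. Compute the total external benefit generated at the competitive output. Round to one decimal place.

695.9

Market equilibrium (private): 39.1 + 2.3Q = 250.6 - 3.8Q → Q_m = 34.6721.
Total external benefit = ∫₀^{Q_m} (1.0 + 1.1Q) dQ = 1.0×34.6721 + ½×1.1×34.6721² = 695.8571.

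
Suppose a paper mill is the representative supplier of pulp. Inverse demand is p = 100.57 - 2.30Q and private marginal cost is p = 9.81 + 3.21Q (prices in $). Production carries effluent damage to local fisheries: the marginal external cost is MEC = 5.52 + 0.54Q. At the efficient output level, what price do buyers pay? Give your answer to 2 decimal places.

Social marginal cost = private MC + MEC = 15.33 + 3.75Q.
Set SMC = demand: 15.33 + 3.75Q = 100.57 - 2.30Q → Q* = 14.0893.
Consumer price on the demand curve at Q*: 100.57 − 2.30×14.0893 = 68.1646.

P = $68.16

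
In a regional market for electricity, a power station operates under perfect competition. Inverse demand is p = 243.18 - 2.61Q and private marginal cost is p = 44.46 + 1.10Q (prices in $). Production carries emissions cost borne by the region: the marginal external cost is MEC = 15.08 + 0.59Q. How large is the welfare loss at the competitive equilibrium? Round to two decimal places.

Market equilibrium (private): 44.46 + 1.10Q = 243.18 - 2.61Q → Q_m = 53.5633.
Social marginal cost = private MC + MEC = 59.54 + 1.69Q.
Set SMC = demand: 59.54 + 1.69Q = 243.18 - 2.61Q → Q* = 42.7070.
The loss is the area between SMC and demand from Q* to Q_m; with linear curves that's a triangle of height MEC(Q_m).
DWL = ½ × 10.8563 × 46.6824 = 253.3991.

DWL = $253.40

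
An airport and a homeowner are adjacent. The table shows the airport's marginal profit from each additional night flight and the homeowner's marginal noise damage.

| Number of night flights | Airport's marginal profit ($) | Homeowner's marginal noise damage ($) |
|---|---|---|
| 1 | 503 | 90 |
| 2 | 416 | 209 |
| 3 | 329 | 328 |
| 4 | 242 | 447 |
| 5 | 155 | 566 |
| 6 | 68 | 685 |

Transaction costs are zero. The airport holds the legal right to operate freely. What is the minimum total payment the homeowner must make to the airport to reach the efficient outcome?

Left alone the airport would choose level 6 (marginal profit stays positive).
Efficient level: k* = 3 (marginal profit ≥ marginal noise damage through 3).
The homeowner must at least cover the airport's forgone profit from cutting 6→3: 242 + 155 + 68 = 465.

$465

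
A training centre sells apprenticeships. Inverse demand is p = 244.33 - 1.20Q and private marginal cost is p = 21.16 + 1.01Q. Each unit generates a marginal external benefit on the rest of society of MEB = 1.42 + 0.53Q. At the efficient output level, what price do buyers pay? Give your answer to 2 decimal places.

P = 83.91

Social marginal cost = private MC − MEB = 19.74 + 0.48Q.
Set SMC = demand: 19.74 + 0.48Q = 244.33 - 1.20Q → Q* = 133.6845.
Consumer price on the demand curve at Q*: 244.33 − 1.20×133.6845 = 83.9086.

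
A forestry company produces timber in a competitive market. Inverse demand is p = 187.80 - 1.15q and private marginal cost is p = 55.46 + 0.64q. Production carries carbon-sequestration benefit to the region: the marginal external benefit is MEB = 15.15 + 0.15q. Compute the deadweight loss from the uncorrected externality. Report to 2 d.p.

Market equilibrium (private): 55.46 + 0.64q = 187.80 - 1.15q → q_m = 73.9330.
Social marginal cost = private MC − MEB = 40.31 + 0.49q.
Set SMC = demand: 40.31 + 0.49q = 187.80 - 1.15q → q* = 89.9329.
Height of the DWL triangle at q_m is demand(q_m) − SMC(q_m) = MEB(q_m) = 26.2399.
DWL = ½ × 15.9999 × 26.2399 = 209.9179.

DWL = 209.92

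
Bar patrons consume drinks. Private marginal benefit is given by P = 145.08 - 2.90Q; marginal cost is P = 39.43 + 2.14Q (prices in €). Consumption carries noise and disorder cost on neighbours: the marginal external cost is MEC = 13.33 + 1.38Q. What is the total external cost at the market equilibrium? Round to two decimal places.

€582.63

Market equilibrium (private): 39.43 + 2.14Q = 145.08 - 2.90Q → Q_m = 20.9623.
Total external cost = ∫₀^{Q_m} (13.33 + 1.38Q) dQ = 13.33×20.9623 + ½×1.38×20.9623² = 582.6259.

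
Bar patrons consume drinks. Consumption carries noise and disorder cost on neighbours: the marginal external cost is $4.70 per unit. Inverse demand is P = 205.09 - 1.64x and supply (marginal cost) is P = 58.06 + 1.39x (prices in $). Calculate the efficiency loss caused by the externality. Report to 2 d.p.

Market equilibrium (private): 58.06 + 1.39x = 205.09 - 1.64x → x_m = 48.5248.
Social marginal benefit = demand − MEC = 200.39 - 1.64x.
Set SMB = MC: 200.39 - 1.64x = 58.06 + 1.39x → x* = 46.9736.
The welfare-loss triangle has base |x_m − x*| and height MEC(x_m) (the vertical gap between SMB and MC is zero at x* and MEC at x_m).
DWL = ½ × 1.5512 × 4.7000 = 3.6453.

DWL = $3.65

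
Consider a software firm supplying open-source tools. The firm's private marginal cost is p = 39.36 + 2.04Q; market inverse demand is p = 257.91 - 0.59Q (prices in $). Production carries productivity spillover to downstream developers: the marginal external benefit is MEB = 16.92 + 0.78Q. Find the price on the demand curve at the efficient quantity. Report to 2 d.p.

P = $182.81

Social marginal cost = private MC − MEB = 22.44 + 1.26Q.
Set SMC = demand: 22.44 + 1.26Q = 257.91 - 0.59Q → Q* = 127.2811.
Consumer price on the demand curve at Q*: 257.91 − 0.59×127.2811 = 182.8142.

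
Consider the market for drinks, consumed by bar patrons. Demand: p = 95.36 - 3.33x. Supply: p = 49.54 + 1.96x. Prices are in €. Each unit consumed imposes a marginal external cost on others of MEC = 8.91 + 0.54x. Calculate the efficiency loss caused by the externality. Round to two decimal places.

DWL = €15.83

Market equilibrium (private): 49.54 + 1.96x = 95.36 - 3.33x → x_m = 8.6616.
Social marginal benefit = demand − MEC = 86.45 - 3.87x.
Set SMB = MC: 86.45 - 3.87x = 49.54 + 1.96x → x* = 6.3310.
Between x* and x_m the wedge MC − SMB runs linearly from 0 to MEC(x_m), so the loss is a triangle.
DWL = ½ × 2.3306 × 13.5873 = 15.8333.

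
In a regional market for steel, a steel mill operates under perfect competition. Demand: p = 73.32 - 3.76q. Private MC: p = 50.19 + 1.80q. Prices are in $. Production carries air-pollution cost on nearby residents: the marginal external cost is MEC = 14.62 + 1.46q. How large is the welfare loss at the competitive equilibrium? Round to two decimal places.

DWL = $30.50

Market equilibrium (private): 50.19 + 1.80q = 73.32 - 3.76q → q_m = 4.1601.
Social marginal cost = private MC + MEC = 64.81 + 3.26q.
Set SMC = demand: 64.81 + 3.26q = 73.32 - 3.76q → q* = 1.2123.
The loss is the area between SMC and demand from q* to q_m; with linear curves that's a triangle of height MEC(q_m).
DWL = ½ × 2.9478 × 20.6937 = 30.5004.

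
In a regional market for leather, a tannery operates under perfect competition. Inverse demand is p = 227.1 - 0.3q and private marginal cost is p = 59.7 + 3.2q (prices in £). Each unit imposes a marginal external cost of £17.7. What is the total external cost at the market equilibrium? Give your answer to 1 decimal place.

£846.6

Market equilibrium (private): 59.7 + 3.2q = 227.1 - 0.3q → q_m = 47.8286.
Total external cost = MEC × q_m = 17.7 × 47.8286 = 846.5662.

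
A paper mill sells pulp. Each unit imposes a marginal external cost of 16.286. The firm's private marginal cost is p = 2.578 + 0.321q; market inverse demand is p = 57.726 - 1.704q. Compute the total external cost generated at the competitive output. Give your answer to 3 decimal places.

Market equilibrium (private): 2.578 + 0.321q = 57.726 - 1.704q → q_m = 27.2336.
Total external cost = MEC × q_m = 16.286 × 27.2336 = 443.5264.

443.526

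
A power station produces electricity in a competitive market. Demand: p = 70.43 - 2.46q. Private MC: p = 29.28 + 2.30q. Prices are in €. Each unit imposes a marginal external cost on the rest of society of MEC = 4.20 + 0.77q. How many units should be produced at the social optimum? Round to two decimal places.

q* = 6.68

Social marginal cost = private MC + MEC = 33.48 + 3.07q.
Set SMC = demand: 33.48 + 3.07q = 70.43 - 2.46q → q* = 6.6817.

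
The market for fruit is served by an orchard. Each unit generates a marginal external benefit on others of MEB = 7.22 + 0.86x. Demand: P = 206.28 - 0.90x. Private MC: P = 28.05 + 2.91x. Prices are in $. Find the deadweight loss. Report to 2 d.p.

DWL = $381.62

Market equilibrium (private): 28.05 + 2.91x = 206.28 - 0.90x → x_m = 46.7795.
Social marginal cost = private MC − MEB = 20.83 + 2.05x.
Set SMC = demand: 20.83 + 2.05x = 206.28 - 0.90x → x* = 62.8644.
The welfare-loss triangle has base |x_m − x*| and height MEB(x_m) (the vertical gap between SMC and demand is zero at x* and MEB at x_m).
DWL = ½ × 16.0849 × 47.4504 = 381.6175.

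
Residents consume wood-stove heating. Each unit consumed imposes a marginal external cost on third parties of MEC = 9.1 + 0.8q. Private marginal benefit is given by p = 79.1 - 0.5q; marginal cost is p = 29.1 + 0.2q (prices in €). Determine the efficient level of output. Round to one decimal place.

Social marginal benefit = demand − MEC = 70.0 - 1.3q.
Set SMB = MC: 70.0 - 1.3q = 29.1 + 0.2q → q* = 27.2667.

q* = 27.3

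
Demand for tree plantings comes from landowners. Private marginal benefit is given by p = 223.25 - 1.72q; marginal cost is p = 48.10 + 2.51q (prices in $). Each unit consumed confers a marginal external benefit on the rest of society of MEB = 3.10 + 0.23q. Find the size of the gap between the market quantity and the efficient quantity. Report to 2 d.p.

Market equilibrium (private): 48.10 + 2.51q = 223.25 - 1.72q → q_m = 41.4066.
Social marginal benefit = demand + MEB = 226.35 - 1.49q.
Set SMB = MC: 226.35 - 1.49q = 48.10 + 2.51q → q* = 44.5625.
Gap = |41.4066 − 44.5625| = 3.1559.

3.16 units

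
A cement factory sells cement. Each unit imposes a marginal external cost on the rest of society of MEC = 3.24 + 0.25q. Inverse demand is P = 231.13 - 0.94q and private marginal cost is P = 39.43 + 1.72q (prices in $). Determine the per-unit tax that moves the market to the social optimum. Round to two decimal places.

Social marginal cost = private MC + MEC = 42.67 + 1.97q.
Set SMC = demand: 42.67 + 1.97q = 231.13 - 0.94q → q* = 64.7629.
The Pigouvian tax equals MEC at q*: 3.24 + 0.25×64.7629 = 19.4307.

tax = $19.43 per unit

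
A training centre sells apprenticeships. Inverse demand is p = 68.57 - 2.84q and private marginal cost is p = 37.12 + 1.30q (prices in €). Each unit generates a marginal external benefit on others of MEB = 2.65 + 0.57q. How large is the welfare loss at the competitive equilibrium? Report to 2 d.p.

DWL = €6.82

Market equilibrium (private): 37.12 + 1.30q = 68.57 - 2.84q → q_m = 7.5966.
Social marginal cost = private MC − MEB = 34.47 + 0.73q.
Set SMC = demand: 34.47 + 0.73q = 68.57 - 2.84q → q* = 9.5518.
The loss is the area between SMC and demand from q* to q_m; with linear curves that's a triangle of height MEB(q_m).
DWL = ½ × 1.9552 × 6.9801 = 6.8237.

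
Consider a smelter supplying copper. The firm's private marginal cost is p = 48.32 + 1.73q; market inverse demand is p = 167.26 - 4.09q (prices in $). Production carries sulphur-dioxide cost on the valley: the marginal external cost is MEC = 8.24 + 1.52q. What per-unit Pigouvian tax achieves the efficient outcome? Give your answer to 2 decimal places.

tax = $31.16 per unit

Social marginal cost = private MC + MEC = 56.56 + 3.25q.
Set SMC = demand: 56.56 + 3.25q = 167.26 - 4.09q → q* = 15.0817.
The Pigouvian tax equals MEC at q*: 8.24 + 1.52×15.0817 = 31.1642.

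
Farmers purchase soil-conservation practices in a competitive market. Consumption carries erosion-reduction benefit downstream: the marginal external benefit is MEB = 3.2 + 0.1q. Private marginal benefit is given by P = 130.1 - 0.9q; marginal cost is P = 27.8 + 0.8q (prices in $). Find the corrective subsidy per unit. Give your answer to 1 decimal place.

subsidy = $9.8 per unit

Social marginal benefit = demand + MEB = 133.3 - 0.8q.
Set SMB = MC: 133.3 - 0.8q = 27.8 + 0.8q → q* = 65.9375.
The Pigouvian subsidy equals MEB at q*: 3.2 + 0.1×65.9375 = 9.7938.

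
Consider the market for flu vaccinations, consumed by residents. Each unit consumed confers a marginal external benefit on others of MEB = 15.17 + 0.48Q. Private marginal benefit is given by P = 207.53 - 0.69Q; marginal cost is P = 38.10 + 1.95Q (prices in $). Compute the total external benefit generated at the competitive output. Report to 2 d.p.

Market equilibrium (private): 38.10 + 1.95Q = 207.53 - 0.69Q → Q_m = 64.1780.
Total external benefit = ∫₀^{Q_m} (15.17 + 0.48Q) dQ = 15.17×64.1780 + ½×0.48×64.1780² = 1962.0960.

$1962.10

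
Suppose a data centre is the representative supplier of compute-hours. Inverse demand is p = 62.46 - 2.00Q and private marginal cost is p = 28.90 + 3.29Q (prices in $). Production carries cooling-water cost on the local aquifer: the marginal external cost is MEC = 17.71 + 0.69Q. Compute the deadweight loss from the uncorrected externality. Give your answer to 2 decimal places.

DWL = $40.79

Market equilibrium (private): 28.90 + 3.29Q = 62.46 - 2.00Q → Q_m = 6.3440.
Social marginal cost = private MC + MEC = 46.61 + 3.98Q.
Set SMC = demand: 46.61 + 3.98Q = 62.46 - 2.00Q → Q* = 2.6505.
The loss is the area between SMC and demand from Q* to Q_m; with linear curves that's a triangle of height MEC(Q_m).
DWL = ½ × 3.6935 × 22.0874 = 40.7899.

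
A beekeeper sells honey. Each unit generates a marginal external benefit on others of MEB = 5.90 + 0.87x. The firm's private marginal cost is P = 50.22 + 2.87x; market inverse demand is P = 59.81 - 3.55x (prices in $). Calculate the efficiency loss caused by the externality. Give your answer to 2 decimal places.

Market equilibrium (private): 50.22 + 2.87x = 59.81 - 3.55x → x_m = 1.4938.
Social marginal cost = private MC − MEB = 44.32 + 2.00x.
Set SMC = demand: 44.32 + 2.00x = 59.81 - 3.55x → x* = 2.7910.
Between x* and x_m the wedge demand − SMC runs linearly from 0 to MEB(x_m), so the loss is a triangle.
DWL = ½ × 1.2972 × 7.1996 = 4.6697.

DWL = $4.67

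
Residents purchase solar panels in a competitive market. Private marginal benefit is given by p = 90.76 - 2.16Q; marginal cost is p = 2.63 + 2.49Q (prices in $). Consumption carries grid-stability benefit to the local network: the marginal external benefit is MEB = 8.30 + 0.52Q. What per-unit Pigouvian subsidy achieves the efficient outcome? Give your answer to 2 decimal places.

Social marginal benefit = demand + MEB = 99.06 - 1.64Q.
Set SMB = MC: 99.06 - 1.64Q = 2.63 + 2.49Q → Q* = 23.3487.
The Pigouvian subsidy equals MEB at Q*: 8.30 + 0.52×23.3487 = 20.4413.

subsidy = $20.44 per unit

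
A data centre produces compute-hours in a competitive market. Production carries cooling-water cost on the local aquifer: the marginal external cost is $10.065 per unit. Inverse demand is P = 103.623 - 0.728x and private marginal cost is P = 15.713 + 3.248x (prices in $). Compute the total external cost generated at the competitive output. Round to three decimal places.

$222.539

Market equilibrium (private): 15.713 + 3.248x = 103.623 - 0.728x → x_m = 22.1102.
Total external cost = MEC × x_m = 10.065 × 22.1102 = 222.5392.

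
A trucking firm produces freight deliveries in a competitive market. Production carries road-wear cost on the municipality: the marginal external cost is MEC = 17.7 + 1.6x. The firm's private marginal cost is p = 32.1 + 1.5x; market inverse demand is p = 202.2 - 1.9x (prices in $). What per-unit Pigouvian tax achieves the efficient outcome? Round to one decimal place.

tax = $66.5 per unit

Social marginal cost = private MC + MEC = 49.8 + 3.1x.
Set SMC = demand: 49.8 + 3.1x = 202.2 - 1.9x → x* = 30.4800.
The Pigouvian tax equals MEC at x*: 17.7 + 1.6×30.4800 = 66.4680.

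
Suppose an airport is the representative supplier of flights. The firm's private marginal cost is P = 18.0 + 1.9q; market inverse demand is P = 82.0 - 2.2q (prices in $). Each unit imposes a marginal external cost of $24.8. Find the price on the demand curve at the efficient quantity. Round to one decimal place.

Social marginal cost = private MC + MEC = 42.8 + 1.9q.
Set SMC = demand: 42.8 + 1.9q = 82.0 - 2.2q → q* = 9.5610.
Consumer price on the demand curve at q*: 82.0 − 2.2×9.5610 = 60.9658.

P = $61.0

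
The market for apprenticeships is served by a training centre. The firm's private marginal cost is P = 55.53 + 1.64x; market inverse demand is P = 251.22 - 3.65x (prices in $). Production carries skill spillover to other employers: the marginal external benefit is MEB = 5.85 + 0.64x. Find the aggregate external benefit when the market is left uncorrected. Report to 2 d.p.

Market equilibrium (private): 55.53 + 1.64x = 251.22 - 3.65x → x_m = 36.9924.
Total external benefit = ∫₀^{x_m} (5.85 + 0.64x) dx = 5.85×36.9924 + ½×0.64×36.9924² = 654.3056.

$654.31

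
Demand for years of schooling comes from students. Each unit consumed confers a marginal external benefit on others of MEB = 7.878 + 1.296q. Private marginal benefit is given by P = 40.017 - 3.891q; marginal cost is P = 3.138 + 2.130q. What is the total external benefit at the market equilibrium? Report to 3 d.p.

72.564

Market equilibrium (private): 3.138 + 2.130q = 40.017 - 3.891q → q_m = 6.1251.
Total external benefit = ∫₀^{q_m} (7.878 + 1.296q) dq = 7.878×6.1251 + ½×1.296×6.1251² = 72.5645.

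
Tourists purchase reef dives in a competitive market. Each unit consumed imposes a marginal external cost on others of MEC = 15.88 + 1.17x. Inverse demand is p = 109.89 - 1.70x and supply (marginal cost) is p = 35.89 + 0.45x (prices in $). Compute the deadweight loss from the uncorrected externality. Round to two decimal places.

Market equilibrium (private): 35.89 + 0.45x = 109.89 - 1.70x → x_m = 34.4186.
Social marginal benefit = demand − MEC = 94.01 - 2.87x.
Set SMB = MC: 94.01 - 2.87x = 35.89 + 0.45x → x* = 17.5060.
The welfare-loss triangle has base |x_m − x*| and height MEC(x_m) (the vertical gap between SMB and MC is zero at x* and MEC at x_m).
DWL = ½ × 16.9126 × 56.1498 = 474.8196.

DWL = $474.82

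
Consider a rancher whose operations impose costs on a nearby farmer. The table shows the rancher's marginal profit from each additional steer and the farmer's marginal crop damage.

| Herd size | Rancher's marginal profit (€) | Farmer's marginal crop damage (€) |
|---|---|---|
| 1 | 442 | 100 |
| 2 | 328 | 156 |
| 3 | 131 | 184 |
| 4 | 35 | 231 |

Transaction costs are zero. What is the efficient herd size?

Bargaining reaches the level where marginal profit last exceeds marginal crop damage.
That holds through level 2 (328 ≥ 156) but not at 3 (131 < 184).

2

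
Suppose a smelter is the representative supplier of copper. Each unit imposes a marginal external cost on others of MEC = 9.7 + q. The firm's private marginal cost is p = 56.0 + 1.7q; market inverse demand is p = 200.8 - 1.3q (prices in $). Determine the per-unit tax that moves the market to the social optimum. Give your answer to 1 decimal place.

tax = $43.5 per unit

Social marginal cost = private MC + MEC = 65.7 + 2.7q.
Set SMC = demand: 65.7 + 2.7q = 200.8 - 1.3q → q* = 33.7750.
The Pigouvian tax equals MEC at q*: 9.7 + 1.0×33.7750 = 43.4750.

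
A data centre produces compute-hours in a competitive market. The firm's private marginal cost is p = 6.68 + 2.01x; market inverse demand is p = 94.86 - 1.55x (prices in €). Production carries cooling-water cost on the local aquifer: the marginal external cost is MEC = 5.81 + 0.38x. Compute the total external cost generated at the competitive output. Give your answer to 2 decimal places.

€260.48

Market equilibrium (private): 6.68 + 2.01x = 94.86 - 1.55x → x_m = 24.7697.
Total external cost = ∫₀^{x_m} (5.81 + 0.38x) dx = 5.81×24.7697 + ½×0.38×24.7697² = 260.4842.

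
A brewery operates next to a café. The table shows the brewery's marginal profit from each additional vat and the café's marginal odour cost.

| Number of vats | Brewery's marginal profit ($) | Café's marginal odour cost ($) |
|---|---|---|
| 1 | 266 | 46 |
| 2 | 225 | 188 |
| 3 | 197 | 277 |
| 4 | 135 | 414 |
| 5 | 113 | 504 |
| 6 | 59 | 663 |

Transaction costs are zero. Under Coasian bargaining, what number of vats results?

Bargaining reaches the level where marginal profit last exceeds marginal odour cost.
That holds through level 2 (225 ≥ 188) but not at 3 (197 < 277).

2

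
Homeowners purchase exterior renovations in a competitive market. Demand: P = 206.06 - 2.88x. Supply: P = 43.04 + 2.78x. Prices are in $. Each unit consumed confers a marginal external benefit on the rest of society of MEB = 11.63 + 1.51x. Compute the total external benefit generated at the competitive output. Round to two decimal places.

Market equilibrium (private): 43.04 + 2.78x = 206.06 - 2.88x → x_m = 28.8021.
Total external benefit = ∫₀^{x_m} (11.63 + 1.51x) dx = 11.63×28.8021 + ½×1.51×28.8021² = 961.2870.

$961.29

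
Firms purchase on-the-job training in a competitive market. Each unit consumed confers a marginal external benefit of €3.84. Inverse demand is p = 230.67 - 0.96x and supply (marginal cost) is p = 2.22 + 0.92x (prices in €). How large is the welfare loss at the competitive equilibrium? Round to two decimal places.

Market equilibrium (private): 2.22 + 0.92x = 230.67 - 0.96x → x_m = 121.5160.
Social marginal benefit = demand + MEB = 234.51 - 0.96x.
Set SMB = MC: 234.51 - 0.96x = 2.22 + 0.92x → x* = 123.5585.
Between x* and x_m the wedge SMB − MC runs linearly from 0 to MEB(x_m), so the loss is a triangle.
DWL = ½ × 2.0425 × 3.8400 = 3.9216.

DWL = €3.92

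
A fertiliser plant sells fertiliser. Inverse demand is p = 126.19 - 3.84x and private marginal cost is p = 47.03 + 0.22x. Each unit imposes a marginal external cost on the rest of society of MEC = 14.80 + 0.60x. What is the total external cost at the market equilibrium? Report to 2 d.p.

402.61

Market equilibrium (private): 47.03 + 0.22x = 126.19 - 3.84x → x_m = 19.4975.
Total external cost = ∫₀^{x_m} (14.80 + 0.60x) dx = 14.80×19.4975 + ½×0.60×19.4975² = 402.6088.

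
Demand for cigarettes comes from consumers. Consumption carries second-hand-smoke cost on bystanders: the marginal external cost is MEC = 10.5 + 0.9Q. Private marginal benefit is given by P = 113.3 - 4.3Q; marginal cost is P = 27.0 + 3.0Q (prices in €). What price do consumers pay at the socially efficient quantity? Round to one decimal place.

P = €73.6

Social marginal benefit = demand − MEC = 102.8 - 5.2Q.
Set SMB = MC: 102.8 - 5.2Q = 27.0 + 3.0Q → Q* = 9.2439.
Consumer price on the demand curve at Q*: 113.3 − 4.3×9.2439 = 73.5512.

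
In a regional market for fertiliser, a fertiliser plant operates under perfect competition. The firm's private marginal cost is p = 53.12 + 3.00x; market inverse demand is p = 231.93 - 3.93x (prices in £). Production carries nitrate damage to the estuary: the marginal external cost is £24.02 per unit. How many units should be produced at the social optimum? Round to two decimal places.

Social marginal cost = private MC + MEC = 77.14 + 3.00x.
Set SMC = demand: 77.14 + 3.00x = 231.93 - 3.93x → x* = 22.3362.

x* = 22.34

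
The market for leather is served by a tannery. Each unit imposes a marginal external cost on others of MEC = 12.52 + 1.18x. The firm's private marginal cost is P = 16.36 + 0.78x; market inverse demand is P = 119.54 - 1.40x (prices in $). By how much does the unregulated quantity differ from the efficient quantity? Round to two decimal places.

Market equilibrium (private): 16.36 + 0.78x = 119.54 - 1.40x → x_m = 47.3303.
Social marginal cost = private MC + MEC = 28.88 + 1.96x.
Set SMC = demand: 28.88 + 1.96x = 119.54 - 1.40x → x* = 26.9821.
Gap = |47.3303 − 26.9821| = 20.3482.

20.35 units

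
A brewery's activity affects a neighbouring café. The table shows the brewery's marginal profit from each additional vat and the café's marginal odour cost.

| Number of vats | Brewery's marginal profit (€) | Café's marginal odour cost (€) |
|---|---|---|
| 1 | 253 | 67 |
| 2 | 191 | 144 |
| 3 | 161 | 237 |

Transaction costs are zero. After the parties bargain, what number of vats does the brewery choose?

Bargaining reaches the level where marginal profit last exceeds marginal odour cost.
That holds through level 2 (191 ≥ 144) but not at 3 (161 < 237).

2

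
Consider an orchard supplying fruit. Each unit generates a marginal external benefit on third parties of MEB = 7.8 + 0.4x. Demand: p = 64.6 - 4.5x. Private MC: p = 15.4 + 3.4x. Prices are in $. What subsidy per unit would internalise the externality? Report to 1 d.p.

Social marginal cost = private MC − MEB = 7.6 + 3.0x.
Set SMC = demand: 7.6 + 3.0x = 64.6 - 4.5x → x* = 7.6000.
The Pigouvian subsidy equals MEB at x*: 7.8 + 0.4×7.6000 = 10.8400.

subsidy = $10.8 per unit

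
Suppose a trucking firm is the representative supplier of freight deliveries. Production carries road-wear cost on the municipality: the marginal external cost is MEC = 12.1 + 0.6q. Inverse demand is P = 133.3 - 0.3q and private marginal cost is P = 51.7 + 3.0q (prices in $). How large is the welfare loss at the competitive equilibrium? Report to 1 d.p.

Market equilibrium (private): 51.7 + 3.0q = 133.3 - 0.3q → q_m = 24.7273.
Social marginal cost = private MC + MEC = 63.8 + 3.6q.
Set SMC = demand: 63.8 + 3.6q = 133.3 - 0.3q → q* = 17.8205.
Height of the DWL triangle at q_m is SMC(q_m) − demand(q_m) = MEC(q_m) = 26.9364.
DWL = ½ × 6.9068 × 26.9364 = 93.0222.

DWL = $93.0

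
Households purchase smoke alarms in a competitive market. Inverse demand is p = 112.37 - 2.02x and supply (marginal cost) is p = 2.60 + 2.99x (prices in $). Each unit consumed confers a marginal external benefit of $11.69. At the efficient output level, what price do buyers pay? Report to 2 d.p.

P = $63.40

Social marginal benefit = demand + MEB = 124.06 - 2.02x.
Set SMB = MC: 124.06 - 2.02x = 2.60 + 2.99x → x* = 24.2435.
Consumer price on the demand curve at x*: 112.37 − 2.02×24.2435 = 63.3981.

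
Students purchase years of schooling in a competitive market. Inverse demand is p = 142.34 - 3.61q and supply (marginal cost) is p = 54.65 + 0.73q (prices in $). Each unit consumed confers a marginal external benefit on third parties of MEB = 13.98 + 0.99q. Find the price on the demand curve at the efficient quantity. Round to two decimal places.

P = $32.78

Social marginal benefit = demand + MEB = 156.32 - 2.62q.
Set SMB = MC: 156.32 - 2.62q = 54.65 + 0.73q → q* = 30.3493.
Consumer price on the demand curve at q*: 142.34 − 3.61×30.3493 = 32.7790.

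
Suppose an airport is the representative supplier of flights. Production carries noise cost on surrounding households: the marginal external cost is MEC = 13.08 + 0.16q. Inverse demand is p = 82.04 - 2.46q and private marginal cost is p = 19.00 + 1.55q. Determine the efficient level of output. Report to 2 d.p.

Social marginal cost = private MC + MEC = 32.08 + 1.71q.
Set SMC = demand: 32.08 + 1.71q = 82.04 - 2.46q → q* = 11.9808.

q* = 11.98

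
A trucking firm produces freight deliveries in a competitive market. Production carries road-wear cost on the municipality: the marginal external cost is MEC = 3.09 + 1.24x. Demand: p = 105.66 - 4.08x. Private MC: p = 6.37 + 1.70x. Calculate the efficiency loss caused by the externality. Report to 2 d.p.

DWL = 42.37

Market equilibrium (private): 6.37 + 1.70x = 105.66 - 4.08x → x_m = 17.1782.
Social marginal cost = private MC + MEC = 9.46 + 2.94x.
Set SMC = demand: 9.46 + 2.94x = 105.66 - 4.08x → x* = 13.7037.
Between x* and x_m the wedge SMC − demand runs linearly from 0 to MEC(x_m), so the loss is a triangle.
DWL = ½ × 3.4745 × 24.3910 = 42.3733.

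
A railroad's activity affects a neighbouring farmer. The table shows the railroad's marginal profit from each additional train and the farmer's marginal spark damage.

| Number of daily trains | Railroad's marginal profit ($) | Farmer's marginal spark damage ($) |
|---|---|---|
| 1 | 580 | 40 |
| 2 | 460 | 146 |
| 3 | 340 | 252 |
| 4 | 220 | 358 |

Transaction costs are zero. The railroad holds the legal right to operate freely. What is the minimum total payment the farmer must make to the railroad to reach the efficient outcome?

Left alone the railroad would choose level 4 (marginal profit stays positive).
Efficient level: k* = 3 (marginal profit ≥ marginal spark damage through 3).
The farmer must at least cover the railroad's forgone profit from cutting 4→3: 220 = 220.

$220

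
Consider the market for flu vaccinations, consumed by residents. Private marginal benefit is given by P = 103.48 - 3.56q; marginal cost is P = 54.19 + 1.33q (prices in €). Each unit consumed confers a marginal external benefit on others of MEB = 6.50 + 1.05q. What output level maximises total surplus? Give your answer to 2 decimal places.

q* = 14.53

Social marginal benefit = demand + MEB = 109.98 - 2.51q.
Set SMB = MC: 109.98 - 2.51q = 54.19 + 1.33q → q* = 14.5286.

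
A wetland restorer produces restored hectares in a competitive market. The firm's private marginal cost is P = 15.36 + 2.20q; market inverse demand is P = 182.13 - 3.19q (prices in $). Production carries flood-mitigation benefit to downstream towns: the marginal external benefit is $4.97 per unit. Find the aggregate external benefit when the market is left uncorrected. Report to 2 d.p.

Market equilibrium (private): 15.36 + 2.20q = 182.13 - 3.19q → q_m = 30.9406.
Total external benefit = MEB × q_m = 4.97 × 30.9406 = 153.7748.

$153.77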